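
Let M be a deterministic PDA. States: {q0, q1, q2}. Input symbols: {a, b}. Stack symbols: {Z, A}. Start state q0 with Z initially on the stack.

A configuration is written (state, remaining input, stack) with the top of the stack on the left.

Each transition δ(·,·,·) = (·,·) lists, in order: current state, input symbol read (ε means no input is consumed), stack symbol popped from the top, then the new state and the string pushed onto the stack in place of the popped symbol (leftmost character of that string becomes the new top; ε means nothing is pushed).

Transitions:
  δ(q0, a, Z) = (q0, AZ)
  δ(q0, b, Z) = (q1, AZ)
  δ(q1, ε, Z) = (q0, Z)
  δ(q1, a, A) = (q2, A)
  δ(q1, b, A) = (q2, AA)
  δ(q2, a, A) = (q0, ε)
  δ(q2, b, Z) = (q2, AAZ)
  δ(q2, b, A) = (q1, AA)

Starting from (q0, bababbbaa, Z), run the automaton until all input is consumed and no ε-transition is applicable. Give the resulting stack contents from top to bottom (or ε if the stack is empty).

(q0, bababbbaa, Z) ⊢ (q1, ababbbaa, AZ) ⊢ (q2, babbbaa, AZ) ⊢ (q1, abbbaa, AAZ) ⊢ (q2, bbbaa, AAZ) ⊢ (q1, bbaa, AAAZ) ⊢ (q2, baa, AAAAZ) ⊢ (q1, aa, AAAAAZ) ⊢ (q2, a, AAAAAZ) ⊢ (q0, ε, AAAAZ)
All input consumed in state q0 with stack AAAAZ.

AAAAZ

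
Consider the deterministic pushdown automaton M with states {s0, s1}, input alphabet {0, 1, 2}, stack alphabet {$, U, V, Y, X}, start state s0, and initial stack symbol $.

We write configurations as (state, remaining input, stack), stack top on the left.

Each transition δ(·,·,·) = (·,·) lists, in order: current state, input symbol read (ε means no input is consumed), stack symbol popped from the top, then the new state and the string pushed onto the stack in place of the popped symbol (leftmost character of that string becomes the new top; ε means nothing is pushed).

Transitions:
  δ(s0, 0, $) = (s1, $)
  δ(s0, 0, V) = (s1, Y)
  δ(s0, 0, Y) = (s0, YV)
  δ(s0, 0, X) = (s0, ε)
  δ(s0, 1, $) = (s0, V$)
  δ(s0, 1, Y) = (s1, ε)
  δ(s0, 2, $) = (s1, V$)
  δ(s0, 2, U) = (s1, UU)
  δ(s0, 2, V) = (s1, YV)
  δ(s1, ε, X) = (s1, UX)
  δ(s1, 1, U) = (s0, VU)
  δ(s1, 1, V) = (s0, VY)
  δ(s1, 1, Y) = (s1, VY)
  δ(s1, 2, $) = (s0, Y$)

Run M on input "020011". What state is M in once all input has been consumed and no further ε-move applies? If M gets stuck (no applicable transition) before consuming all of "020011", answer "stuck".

s0

(s0, 020011, $)
  read 0, top $: go to s1, push $ → (s1, 20011, $)
  read 2, top $: go to s0, push Y$ → (s0, 0011, Y$)
  read 0, top Y: go to s0, push YV → (s0, 011, YV$)
  read 0, top Y: go to s0, push YV → (s0, 11, YVV$)
  read 1, top Y: go to s1, push ε → (s1, 1, VV$)
  read 1, top V: go to s0, push VY → (s0, ε, VYV$)
All input consumed; M is in state s0.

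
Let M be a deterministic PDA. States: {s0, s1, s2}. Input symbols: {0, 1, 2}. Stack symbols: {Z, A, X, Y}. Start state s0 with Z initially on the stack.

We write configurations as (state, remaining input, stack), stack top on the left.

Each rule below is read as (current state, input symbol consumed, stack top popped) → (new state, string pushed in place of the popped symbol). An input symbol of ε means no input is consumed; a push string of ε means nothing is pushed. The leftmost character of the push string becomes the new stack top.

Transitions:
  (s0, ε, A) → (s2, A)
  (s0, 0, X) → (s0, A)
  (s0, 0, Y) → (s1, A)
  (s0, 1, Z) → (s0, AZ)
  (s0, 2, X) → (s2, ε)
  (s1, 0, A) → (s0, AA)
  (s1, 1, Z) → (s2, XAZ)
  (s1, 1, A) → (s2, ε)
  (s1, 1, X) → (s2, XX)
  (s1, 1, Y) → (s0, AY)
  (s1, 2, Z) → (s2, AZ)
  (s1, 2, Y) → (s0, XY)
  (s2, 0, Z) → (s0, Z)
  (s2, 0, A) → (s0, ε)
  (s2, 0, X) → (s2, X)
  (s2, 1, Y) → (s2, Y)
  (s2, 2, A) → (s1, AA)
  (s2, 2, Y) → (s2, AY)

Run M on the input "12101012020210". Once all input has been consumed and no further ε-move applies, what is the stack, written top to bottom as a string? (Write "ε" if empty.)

AAAAZ

(s0, 12101012020210, Z)
  read 1, top Z: go to s0, push AZ → (s0, 2101012020210, AZ)
  ε-move, top A: go to s2, push A → (s2, 2101012020210, AZ)
  read 2, top A: go to s1, push AA → (s1, 101012020210, AAZ)
  read 1, top A: go to s2, push ε → (s2, 01012020210, AZ)
  read 0, top A: go to s0, push ε → (s0, 1012020210, Z)
  read 1, top Z: go to s0, push AZ → (s0, 012020210, AZ)
  ε-move, top A: go to s2, push A → (s2, 012020210, AZ)
  read 0, top A: go to s0, push ε → (s0, 12020210, Z)
  read 1, top Z: go to s0, push AZ → (s0, 2020210, AZ)
  ε-move, top A: go to s2, push A → (s2, 2020210, AZ)
  read 2, top A: go to s1, push AA → (s1, 020210, AAZ)
  read 0, top A: go to s0, push AA → (s0, 20210, AAAZ)
  ε-move, top A: go to s2, push A → (s2, 20210, AAAZ)
  read 2, top A: go to s1, push AA → (s1, 0210, AAAAZ)
  read 0, top A: go to s0, push AA → (s0, 210, AAAAAZ)
  ε-move, top A: go to s2, push A → (s2, 210, AAAAAZ)
  read 2, top A: go to s1, push AA → (s1, 10, AAAAAAZ)
  read 1, top A: go to s2, push ε → (s2, 0, AAAAAZ)
  read 0, top A: go to s0, push ε → (s0, ε, AAAAZ)
  ε-move, top A: go to s2, push A → (s2, ε, AAAAZ)
All input consumed in state s2 with stack AAAAZ.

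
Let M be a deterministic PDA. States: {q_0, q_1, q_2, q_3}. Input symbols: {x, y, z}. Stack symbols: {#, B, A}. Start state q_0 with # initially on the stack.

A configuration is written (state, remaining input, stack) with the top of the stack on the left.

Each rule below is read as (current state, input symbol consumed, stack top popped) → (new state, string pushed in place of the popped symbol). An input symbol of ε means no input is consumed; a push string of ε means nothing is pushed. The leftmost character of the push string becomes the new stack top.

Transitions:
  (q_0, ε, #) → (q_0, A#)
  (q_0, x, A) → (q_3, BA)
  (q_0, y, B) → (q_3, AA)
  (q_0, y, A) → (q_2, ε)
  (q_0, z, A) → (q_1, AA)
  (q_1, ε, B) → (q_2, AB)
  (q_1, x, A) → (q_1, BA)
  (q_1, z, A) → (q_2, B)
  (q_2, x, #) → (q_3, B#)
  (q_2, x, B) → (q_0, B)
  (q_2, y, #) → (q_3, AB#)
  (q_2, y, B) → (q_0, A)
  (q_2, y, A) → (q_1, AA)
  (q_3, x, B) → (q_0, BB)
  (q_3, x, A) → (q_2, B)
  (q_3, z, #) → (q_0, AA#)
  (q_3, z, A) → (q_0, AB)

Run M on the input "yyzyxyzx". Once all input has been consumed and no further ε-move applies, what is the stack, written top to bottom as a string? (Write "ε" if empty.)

BABAB#

(q_0, yyzyxyzx, #) ⊢ (q_0, yyzyxyzx, A#) ⊢ (q_2, yzyxyzx, #) ⊢ (q_3, zyxyzx, AB#) ⊢ (q_0, yxyzx, ABB#) ⊢ (q_2, xyzx, BB#) ⊢ (q_0, yzx, BB#) ⊢ (q_3, zx, AAB#) ⊢ (q_0, x, ABAB#) ⊢ (q_3, ε, BABAB#)
All input consumed in state q_3 with stack BABAB#.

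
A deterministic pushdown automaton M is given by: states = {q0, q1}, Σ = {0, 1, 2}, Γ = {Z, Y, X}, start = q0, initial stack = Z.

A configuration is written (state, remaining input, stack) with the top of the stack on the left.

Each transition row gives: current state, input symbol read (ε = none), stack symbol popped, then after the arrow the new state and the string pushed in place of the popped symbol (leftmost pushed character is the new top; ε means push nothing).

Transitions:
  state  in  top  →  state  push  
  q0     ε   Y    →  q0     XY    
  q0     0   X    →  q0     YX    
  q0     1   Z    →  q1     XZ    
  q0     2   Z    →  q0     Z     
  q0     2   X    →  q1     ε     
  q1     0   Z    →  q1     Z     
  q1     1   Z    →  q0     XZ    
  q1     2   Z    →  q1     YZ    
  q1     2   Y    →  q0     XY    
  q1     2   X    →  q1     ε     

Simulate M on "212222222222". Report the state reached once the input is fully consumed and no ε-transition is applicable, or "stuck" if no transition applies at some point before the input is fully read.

(q0, 212222222222, Z) ⊢ (q0, 12222222222, Z) ⊢ (q1, 2222222222, XZ) ⊢ (q1, 222222222, Z) ⊢ (q1, 22222222, YZ) ⊢ (q0, 2222222, XYZ) ⊢ (q1, 222222, YZ) ⊢ (q0, 22222, XYZ) ⊢ (q1, 2222, YZ) ⊢ (q0, 222, XYZ) ⊢ (q1, 22, YZ) ⊢ (q0, 2, XYZ) ⊢ (q1, ε, YZ)
All input consumed; M is in state q1.

q1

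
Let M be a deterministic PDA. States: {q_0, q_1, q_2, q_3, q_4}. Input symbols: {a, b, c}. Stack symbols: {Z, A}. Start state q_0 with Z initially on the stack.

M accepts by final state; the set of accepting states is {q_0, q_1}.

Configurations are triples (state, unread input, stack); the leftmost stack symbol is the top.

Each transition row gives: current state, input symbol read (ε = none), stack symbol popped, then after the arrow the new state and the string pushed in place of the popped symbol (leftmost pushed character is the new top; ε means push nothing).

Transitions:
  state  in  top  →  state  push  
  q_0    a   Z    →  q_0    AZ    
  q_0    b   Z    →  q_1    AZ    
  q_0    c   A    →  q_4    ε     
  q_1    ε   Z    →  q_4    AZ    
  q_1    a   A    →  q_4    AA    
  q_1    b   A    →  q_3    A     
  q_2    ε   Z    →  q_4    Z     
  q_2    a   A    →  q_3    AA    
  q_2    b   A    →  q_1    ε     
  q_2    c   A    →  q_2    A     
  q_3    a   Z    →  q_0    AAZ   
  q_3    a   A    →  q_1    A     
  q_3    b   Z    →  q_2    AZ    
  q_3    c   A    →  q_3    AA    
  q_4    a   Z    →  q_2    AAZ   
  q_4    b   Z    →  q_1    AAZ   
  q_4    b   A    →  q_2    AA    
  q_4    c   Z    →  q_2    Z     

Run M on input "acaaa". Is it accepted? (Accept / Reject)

(q_0, acaaa, Z)
  read a, top Z: go to q_0, push AZ → (q_0, caaa, AZ)
  read c, top A: go to q_4, push ε → (q_4, aaa, Z)
  read a, top Z: go to q_2, push AAZ → (q_2, aa, AAZ)
  read a, top A: go to q_3, push AA → (q_3, a, AAAZ)
  read a, top A: go to q_1, push A → (q_1, ε, AAAZ)
All input consumed; state q_1 ∈ F.

Accept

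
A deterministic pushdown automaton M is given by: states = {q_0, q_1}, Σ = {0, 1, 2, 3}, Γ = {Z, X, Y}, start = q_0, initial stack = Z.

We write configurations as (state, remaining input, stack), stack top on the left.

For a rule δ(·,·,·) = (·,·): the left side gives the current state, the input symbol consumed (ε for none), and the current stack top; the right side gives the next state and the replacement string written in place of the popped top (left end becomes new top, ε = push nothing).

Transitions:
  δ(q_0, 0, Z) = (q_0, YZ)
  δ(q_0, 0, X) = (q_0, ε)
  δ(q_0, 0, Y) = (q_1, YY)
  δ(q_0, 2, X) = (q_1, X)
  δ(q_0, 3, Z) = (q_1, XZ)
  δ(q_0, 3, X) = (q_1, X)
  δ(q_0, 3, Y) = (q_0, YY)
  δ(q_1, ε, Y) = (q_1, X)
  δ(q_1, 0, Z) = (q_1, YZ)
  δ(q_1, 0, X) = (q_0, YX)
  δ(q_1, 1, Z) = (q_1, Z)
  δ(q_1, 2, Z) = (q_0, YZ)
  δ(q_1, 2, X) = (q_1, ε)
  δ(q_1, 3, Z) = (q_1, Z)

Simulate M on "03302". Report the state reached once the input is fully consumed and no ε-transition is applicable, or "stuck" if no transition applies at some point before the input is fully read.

q_1

(q_0, 03302, Z) ⊢ (q_0, 3302, YZ) ⊢ (q_0, 302, YYZ) ⊢ (q_0, 02, YYYZ) ⊢ (q_1, 2, YYYYZ) ⊢ (q_1, 2, XYYYZ) ⊢ (q_1, ε, YYYZ) ⊢ (q_1, ε, XYYZ)
All input consumed; M is in state q_1.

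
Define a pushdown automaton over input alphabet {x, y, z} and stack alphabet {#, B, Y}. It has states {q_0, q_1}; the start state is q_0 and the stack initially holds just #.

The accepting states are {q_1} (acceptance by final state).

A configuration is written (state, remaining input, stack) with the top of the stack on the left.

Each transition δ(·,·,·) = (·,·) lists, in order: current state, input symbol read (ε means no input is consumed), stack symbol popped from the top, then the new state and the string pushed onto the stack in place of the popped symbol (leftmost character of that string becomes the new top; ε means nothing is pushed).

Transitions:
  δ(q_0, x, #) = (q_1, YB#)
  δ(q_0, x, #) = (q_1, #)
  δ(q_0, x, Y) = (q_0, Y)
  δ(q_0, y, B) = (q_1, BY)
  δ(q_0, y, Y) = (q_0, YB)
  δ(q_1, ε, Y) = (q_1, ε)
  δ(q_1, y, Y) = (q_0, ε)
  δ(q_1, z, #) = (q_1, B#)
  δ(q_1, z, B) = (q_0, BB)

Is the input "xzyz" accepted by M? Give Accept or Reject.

Reject

No computation consumes all input and reaches a final state.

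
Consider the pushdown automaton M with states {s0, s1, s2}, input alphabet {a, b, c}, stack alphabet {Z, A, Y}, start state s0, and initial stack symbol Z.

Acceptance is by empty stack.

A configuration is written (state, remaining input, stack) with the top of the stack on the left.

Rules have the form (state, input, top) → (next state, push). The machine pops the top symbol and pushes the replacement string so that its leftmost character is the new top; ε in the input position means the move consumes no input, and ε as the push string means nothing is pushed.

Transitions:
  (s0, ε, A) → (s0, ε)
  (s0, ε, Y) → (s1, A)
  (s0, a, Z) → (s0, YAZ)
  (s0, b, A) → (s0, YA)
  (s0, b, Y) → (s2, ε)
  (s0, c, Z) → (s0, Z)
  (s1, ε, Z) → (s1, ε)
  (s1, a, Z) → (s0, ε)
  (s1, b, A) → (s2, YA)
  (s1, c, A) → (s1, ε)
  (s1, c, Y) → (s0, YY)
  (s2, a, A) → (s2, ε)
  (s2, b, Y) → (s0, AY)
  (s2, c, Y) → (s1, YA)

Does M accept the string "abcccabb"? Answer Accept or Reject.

Reject

No computation consumes all input and empties the stack.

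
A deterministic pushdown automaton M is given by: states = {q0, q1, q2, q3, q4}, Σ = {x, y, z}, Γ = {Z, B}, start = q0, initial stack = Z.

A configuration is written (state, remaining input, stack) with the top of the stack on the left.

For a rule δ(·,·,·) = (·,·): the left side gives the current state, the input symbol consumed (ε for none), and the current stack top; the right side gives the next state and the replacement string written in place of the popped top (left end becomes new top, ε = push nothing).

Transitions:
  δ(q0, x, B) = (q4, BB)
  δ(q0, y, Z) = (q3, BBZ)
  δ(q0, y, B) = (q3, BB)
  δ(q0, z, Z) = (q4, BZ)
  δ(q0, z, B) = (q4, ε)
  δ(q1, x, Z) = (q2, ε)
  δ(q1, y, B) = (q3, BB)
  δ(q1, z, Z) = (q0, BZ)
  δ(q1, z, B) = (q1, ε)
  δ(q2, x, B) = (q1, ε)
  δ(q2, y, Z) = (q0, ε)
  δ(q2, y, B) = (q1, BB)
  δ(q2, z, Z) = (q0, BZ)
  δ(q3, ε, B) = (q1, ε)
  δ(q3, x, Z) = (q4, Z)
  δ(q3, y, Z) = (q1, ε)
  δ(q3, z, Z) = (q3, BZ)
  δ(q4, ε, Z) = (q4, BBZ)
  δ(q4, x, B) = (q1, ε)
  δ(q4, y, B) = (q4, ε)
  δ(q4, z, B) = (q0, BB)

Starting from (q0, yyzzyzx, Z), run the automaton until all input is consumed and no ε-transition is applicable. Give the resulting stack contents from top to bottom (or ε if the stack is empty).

(q0, yyzzyzx, Z) ⊢ (q3, yzzyzx, BBZ) ⊢ (q1, yzzyzx, BZ) ⊢ (q3, zzyzx, BBZ) ⊢ (q1, zzyzx, BZ) ⊢ (q1, zyzx, Z) ⊢ (q0, yzx, BZ) ⊢ (q3, zx, BBZ) ⊢ (q1, zx, BZ) ⊢ (q1, x, Z) ⊢ (q2, ε, ε)
All input consumed in state q2 with stack ε.

ε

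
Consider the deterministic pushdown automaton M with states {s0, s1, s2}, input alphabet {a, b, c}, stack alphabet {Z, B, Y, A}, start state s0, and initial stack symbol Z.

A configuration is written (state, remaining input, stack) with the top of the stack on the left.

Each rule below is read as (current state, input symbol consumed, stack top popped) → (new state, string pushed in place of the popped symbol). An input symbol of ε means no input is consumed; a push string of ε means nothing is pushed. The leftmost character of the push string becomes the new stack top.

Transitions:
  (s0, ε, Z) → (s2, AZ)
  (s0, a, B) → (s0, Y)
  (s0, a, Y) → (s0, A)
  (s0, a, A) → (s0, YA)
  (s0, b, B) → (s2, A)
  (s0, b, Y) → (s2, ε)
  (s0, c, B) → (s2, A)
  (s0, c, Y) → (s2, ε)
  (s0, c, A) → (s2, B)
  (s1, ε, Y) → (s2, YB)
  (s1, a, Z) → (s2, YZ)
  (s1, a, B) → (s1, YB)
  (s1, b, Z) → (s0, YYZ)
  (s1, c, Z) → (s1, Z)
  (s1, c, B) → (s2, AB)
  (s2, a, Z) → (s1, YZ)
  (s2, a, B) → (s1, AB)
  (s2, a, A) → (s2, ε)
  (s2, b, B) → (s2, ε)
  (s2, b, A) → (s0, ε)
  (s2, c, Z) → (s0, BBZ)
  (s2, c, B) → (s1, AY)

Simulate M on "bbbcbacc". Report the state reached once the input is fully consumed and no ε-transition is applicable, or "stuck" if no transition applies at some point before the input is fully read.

(s0, bbbcbacc, Z) ⊢ (s2, bbbcbacc, AZ) ⊢ (s0, bbcbacc, Z) ⊢ (s2, bbcbacc, AZ) ⊢ (s0, bcbacc, Z) ⊢ (s2, bcbacc, AZ) ⊢ (s0, cbacc, Z) ⊢ (s2, cbacc, AZ)
No transition for (s2, c, top A); M blocks with input cbacc remaining.

stuck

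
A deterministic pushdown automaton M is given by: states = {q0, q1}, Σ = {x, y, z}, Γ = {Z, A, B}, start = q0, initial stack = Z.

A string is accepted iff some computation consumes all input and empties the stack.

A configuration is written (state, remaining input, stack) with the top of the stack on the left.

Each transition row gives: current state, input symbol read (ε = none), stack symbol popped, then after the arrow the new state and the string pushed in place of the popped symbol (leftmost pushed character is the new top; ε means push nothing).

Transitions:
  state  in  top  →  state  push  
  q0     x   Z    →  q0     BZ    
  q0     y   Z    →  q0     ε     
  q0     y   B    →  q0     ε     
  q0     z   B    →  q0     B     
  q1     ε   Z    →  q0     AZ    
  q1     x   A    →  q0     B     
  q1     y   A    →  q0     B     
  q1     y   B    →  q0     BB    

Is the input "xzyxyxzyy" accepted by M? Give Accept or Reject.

Accept

(q0, xzyxyxzyy, Z)
  read x, top Z: go to q0, push BZ → (q0, zyxyxzyy, BZ)
  read z, top B: go to q0, push B → (q0, yxyxzyy, BZ)
  read y, top B: go to q0, push ε → (q0, xyxzyy, Z)
  read x, top Z: go to q0, push BZ → (q0, yxzyy, BZ)
  read y, top B: go to q0, push ε → (q0, xzyy, Z)
  read x, top Z: go to q0, push BZ → (q0, zyy, BZ)
  read z, top B: go to q0, push B → (q0, yy, BZ)
  read y, top B: go to q0, push ε → (q0, y, Z)
  read y, top Z: go to q0, push ε → (q0, ε, ε)
All input consumed and the stack is empty.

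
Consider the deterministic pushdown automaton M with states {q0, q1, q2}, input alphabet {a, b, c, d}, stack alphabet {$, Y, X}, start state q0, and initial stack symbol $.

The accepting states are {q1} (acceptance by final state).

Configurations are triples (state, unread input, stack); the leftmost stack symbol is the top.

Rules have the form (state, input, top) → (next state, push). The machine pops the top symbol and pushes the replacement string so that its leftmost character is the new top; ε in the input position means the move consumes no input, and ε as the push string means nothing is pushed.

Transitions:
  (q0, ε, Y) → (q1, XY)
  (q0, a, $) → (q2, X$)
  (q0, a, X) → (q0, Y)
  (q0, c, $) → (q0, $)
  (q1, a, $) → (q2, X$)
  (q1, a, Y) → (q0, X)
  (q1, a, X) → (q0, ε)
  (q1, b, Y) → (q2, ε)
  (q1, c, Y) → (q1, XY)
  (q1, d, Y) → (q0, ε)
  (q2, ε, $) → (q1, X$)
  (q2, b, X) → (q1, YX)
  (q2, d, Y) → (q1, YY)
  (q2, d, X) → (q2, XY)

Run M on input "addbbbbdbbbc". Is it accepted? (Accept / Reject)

(q0, addbbbbdbbbc, $) ⊢ (q2, ddbbbbdbbbc, X$) ⊢ (q2, dbbbbdbbbc, XY$) ⊢ (q2, bbbbdbbbc, XYY$) ⊢ (q1, bbbdbbbc, YXYY$) ⊢ (q2, bbdbbbc, XYY$) ⊢ (q1, bdbbbc, YXYY$) ⊢ (q2, dbbbc, XYY$) ⊢ (q2, bbbc, XYYY$) ⊢ (q1, bbc, YXYYY$) ⊢ (q2, bc, XYYY$) ⊢ (q1, c, YXYYY$) ⊢ (q1, ε, XYXYYY$)
All input consumed; state q1 ∈ F.

Accept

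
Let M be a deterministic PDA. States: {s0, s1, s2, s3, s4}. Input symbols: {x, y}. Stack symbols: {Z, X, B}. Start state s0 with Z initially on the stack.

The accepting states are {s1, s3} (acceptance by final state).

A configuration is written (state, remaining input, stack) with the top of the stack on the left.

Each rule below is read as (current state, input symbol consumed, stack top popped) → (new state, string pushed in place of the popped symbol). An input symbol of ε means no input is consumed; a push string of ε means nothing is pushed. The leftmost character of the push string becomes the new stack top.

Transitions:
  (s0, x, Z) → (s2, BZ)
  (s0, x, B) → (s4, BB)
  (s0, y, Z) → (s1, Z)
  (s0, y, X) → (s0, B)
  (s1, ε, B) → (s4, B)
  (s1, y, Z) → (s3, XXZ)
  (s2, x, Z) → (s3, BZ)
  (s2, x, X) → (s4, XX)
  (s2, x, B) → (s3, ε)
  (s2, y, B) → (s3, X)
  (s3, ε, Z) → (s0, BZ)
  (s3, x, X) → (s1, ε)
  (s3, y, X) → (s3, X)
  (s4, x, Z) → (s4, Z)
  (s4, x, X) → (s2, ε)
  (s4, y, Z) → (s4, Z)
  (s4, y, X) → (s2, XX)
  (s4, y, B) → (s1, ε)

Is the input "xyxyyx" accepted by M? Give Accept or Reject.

Accept

(s0, xyxyyx, Z) ⊢ (s2, yxyyx, BZ) ⊢ (s3, xyyx, XZ) ⊢ (s1, yyx, Z) ⊢ (s3, yx, XXZ) ⊢ (s3, x, XXZ) ⊢ (s1, ε, XZ)
All input consumed; state s1 ∈ F.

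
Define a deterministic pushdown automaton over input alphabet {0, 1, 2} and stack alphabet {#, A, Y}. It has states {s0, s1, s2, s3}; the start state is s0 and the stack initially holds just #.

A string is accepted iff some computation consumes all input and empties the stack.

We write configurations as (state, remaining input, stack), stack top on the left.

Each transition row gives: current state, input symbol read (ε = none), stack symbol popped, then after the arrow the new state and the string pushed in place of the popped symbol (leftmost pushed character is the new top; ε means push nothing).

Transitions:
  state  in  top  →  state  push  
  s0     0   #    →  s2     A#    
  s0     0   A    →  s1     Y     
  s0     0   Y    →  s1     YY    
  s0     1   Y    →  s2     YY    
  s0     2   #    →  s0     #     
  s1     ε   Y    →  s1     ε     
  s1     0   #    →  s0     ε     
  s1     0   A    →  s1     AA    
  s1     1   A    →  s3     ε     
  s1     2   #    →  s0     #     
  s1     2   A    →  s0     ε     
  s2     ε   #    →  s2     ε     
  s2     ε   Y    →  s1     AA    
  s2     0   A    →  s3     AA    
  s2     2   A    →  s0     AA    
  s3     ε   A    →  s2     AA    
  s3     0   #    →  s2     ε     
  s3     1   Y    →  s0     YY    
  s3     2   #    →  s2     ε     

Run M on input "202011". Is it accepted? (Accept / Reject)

(s0, 202011, #)
  read 2, top #: go to s0, push # → (s0, 02011, #)
  read 0, top #: go to s2, push A# → (s2, 2011, A#)
  read 2, top A: go to s0, push AA → (s0, 011, AA#)
  read 0, top A: go to s1, push Y → (s1, 11, YA#)
  ε-move, top Y: go to s1, push ε → (s1, 11, A#)
  read 1, top A: go to s3, push ε → (s3, 1, #)
No transition applies at (s3, 1, #); input not fully consumed.

Reject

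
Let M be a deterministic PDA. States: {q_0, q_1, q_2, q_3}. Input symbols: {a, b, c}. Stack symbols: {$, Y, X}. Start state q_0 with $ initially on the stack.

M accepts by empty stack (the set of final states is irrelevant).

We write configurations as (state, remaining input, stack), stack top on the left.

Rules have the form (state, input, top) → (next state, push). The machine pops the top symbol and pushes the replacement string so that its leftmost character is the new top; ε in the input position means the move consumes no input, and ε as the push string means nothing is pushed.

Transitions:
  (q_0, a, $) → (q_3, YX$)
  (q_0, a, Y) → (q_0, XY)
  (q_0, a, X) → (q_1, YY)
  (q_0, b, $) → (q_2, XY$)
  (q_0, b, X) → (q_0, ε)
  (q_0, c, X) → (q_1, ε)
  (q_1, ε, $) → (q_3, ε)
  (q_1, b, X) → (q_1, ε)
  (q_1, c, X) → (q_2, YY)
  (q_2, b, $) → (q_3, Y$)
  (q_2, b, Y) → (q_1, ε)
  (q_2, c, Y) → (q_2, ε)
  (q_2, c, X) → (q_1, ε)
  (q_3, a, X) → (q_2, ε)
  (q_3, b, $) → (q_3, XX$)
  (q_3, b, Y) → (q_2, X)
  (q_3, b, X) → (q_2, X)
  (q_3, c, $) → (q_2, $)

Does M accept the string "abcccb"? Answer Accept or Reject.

Accept

(q_0, abcccb, $)
  read a, top $: go to q_3, push YX$ → (q_3, bcccb, YX$)
  read b, top Y: go to q_2, push X → (q_2, cccb, XX$)
  read c, top X: go to q_1, push ε → (q_1, ccb, X$)
  read c, top X: go to q_2, push YY → (q_2, cb, YY$)
  read c, top Y: go to q_2, push ε → (q_2, b, Y$)
  read b, top Y: go to q_1, push ε → (q_1, ε, $)
  ε-move, top $: go to q_3, push ε → (q_3, ε, ε)
All input consumed and the stack is empty.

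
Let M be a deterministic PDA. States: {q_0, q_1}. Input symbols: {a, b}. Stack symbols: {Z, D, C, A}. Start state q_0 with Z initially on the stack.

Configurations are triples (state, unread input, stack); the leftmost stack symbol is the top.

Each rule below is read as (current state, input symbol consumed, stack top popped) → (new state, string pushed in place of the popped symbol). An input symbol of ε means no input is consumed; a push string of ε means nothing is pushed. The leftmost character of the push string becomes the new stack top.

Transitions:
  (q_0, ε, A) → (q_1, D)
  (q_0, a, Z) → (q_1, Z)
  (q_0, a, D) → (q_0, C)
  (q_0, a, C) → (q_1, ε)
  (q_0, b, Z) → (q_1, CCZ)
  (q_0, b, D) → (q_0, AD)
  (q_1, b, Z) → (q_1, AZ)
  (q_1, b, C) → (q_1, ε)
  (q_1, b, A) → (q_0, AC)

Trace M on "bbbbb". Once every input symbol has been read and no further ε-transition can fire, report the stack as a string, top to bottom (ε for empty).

(q_0, bbbbb, Z)
  read b, top Z: go to q_1, push CCZ → (q_1, bbbb, CCZ)
  read b, top C: go to q_1, push ε → (q_1, bbb, CZ)
  read b, top C: go to q_1, push ε → (q_1, bb, Z)
  read b, top Z: go to q_1, push AZ → (q_1, b, AZ)
  read b, top A: go to q_0, push AC → (q_0, ε, ACZ)
  ε-move, top A: go to q_1, push D → (q_1, ε, DCZ)
All input consumed in state q_1 with stack DCZ.

DCZ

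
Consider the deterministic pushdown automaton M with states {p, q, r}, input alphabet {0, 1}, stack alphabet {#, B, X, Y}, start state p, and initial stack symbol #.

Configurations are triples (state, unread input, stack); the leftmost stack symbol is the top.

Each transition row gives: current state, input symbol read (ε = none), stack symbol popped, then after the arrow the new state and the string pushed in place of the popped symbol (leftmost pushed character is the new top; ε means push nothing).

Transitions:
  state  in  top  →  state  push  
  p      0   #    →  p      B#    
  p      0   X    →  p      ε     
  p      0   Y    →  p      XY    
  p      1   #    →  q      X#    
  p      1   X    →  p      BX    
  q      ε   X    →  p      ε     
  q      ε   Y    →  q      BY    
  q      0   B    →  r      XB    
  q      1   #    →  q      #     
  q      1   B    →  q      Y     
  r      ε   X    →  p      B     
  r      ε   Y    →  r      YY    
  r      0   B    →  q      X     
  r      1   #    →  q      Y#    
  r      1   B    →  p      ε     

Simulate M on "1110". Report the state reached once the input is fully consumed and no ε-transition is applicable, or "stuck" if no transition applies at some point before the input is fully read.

p

(p, 1110, #)
  read 1, top #: go to q, push X# → (q, 110, X#)
  ε-move, top X: go to p, push ε → (p, 110, #)
  read 1, top #: go to q, push X# → (q, 10, X#)
  ε-move, top X: go to p, push ε → (p, 10, #)
  read 1, top #: go to q, push X# → (q, 0, X#)
  ε-move, top X: go to p, push ε → (p, 0, #)
  read 0, top #: go to p, push B# → (p, ε, B#)
All input consumed; M is in state p.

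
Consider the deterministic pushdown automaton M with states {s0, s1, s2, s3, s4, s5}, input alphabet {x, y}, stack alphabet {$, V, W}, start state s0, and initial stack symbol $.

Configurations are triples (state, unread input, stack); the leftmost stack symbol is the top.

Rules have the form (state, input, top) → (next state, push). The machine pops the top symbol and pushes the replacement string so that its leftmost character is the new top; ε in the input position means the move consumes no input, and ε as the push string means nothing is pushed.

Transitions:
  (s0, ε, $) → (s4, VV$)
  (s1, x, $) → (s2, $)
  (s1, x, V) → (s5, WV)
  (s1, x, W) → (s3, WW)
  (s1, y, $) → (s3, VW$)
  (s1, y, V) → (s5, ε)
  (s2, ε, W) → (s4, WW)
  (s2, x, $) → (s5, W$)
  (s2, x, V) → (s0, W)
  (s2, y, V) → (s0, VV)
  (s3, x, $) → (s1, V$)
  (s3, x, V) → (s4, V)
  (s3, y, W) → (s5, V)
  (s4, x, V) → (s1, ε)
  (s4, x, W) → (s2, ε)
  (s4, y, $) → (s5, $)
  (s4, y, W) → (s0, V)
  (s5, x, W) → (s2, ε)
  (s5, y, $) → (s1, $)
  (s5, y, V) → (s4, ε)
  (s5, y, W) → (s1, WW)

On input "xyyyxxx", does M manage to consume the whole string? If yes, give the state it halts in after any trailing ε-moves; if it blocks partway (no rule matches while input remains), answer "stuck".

(s0, xyyyxxx, $)
  ε-move, top $: go to s4, push VV$ → (s4, xyyyxxx, VV$)
  read x, top V: go to s1, push ε → (s1, yyyxxx, V$)
  read y, top V: go to s5, push ε → (s5, yyxxx, $)
  read y, top $: go to s1, push $ → (s1, yxxx, $)
  read y, top $: go to s3, push VW$ → (s3, xxx, VW$)
  read x, top V: go to s4, push V → (s4, xx, VW$)
  read x, top V: go to s1, push ε → (s1, x, W$)
  read x, top W: go to s3, push WW → (s3, ε, WW$)
All input consumed; M is in state s3.

s3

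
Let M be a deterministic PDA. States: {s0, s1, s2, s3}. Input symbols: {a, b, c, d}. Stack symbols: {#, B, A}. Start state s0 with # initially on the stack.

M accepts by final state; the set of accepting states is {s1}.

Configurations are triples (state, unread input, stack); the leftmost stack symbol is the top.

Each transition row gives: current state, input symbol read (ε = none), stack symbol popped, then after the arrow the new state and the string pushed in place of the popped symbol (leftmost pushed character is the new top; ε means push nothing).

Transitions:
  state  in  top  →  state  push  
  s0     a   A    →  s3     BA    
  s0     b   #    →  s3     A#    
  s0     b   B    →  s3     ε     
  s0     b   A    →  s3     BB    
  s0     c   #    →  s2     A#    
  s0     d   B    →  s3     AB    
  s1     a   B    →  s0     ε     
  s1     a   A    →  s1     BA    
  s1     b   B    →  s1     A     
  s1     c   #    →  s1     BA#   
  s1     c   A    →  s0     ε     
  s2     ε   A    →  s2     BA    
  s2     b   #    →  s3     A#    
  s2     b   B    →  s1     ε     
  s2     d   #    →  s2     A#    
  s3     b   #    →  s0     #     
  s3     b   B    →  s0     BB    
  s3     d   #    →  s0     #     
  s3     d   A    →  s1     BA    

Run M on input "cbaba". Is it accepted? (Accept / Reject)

Accept

(s0, cbaba, #) ⊢ (s2, baba, A#) ⊢ (s2, baba, BA#) ⊢ (s1, aba, A#) ⊢ (s1, ba, BA#) ⊢ (s1, a, AA#) ⊢ (s1, ε, BAA#)
All input consumed; state s1 ∈ F.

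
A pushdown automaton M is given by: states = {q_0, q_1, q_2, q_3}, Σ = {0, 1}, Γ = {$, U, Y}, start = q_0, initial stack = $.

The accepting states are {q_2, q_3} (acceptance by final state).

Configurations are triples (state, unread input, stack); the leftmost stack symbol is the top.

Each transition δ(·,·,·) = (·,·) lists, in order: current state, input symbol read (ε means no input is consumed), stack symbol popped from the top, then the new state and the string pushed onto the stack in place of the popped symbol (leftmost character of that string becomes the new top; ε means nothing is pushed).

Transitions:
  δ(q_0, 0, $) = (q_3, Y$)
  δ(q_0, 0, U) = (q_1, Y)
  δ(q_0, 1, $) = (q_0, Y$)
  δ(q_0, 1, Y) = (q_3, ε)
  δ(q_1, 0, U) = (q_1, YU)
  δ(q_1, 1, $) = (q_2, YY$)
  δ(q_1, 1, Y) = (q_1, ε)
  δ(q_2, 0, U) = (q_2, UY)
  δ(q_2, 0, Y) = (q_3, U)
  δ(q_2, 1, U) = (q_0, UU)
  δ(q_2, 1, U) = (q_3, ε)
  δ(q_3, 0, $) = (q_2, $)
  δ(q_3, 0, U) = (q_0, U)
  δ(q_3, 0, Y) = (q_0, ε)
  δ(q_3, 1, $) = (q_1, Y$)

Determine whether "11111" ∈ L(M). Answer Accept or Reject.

One accepting computation: (q_0, 11111, $) ⊢ (q_0, 1111, Y$) ⊢ (q_3, 111, $) ⊢ (q_1, 11, Y$) ⊢ (q_1, 1, $) ⊢ (q_2, ε, YY$)
All input consumed and state q_2 ∈ F.

Accept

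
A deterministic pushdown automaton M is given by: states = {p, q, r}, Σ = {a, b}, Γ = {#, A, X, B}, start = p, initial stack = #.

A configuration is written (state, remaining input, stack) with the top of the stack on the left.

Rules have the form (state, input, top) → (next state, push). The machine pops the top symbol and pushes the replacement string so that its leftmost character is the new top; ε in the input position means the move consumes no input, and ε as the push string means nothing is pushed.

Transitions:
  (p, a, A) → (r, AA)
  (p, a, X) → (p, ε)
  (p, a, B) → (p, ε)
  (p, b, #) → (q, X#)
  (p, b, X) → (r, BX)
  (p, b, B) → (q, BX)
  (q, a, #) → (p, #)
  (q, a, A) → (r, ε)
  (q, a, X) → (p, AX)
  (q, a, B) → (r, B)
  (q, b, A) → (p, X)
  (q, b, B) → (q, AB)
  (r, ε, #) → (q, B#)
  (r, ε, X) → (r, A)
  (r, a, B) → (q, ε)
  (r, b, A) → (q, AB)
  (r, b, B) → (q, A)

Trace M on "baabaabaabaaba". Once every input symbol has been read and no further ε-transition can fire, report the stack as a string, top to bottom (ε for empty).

BAX#

(p, baabaabaabaaba, #)
  read b, top #: go to q, push X# → (q, aabaabaabaaba, X#)
  read a, top X: go to p, push AX → (p, abaabaabaaba, AX#)
  read a, top A: go to r, push AA → (r, baabaabaaba, AAX#)
  read b, top A: go to q, push AB → (q, aabaabaaba, ABAX#)
  read a, top A: go to r, push ε → (r, abaabaaba, BAX#)
  read a, top B: go to q, push ε → (q, baabaaba, AX#)
  read b, top A: go to p, push X → (p, aabaaba, XX#)
  read a, top X: go to p, push ε → (p, abaaba, X#)
  read a, top X: go to p, push ε → (p, baaba, #)
  read b, top #: go to q, push X# → (q, aaba, X#)
  read a, top X: go to p, push AX → (p, aba, AX#)
  read a, top A: go to r, push AA → (r, ba, AAX#)
  read b, top A: go to q, push AB → (q, a, ABAX#)
  read a, top A: go to r, push ε → (r, ε, BAX#)
All input consumed in state r with stack BAX#.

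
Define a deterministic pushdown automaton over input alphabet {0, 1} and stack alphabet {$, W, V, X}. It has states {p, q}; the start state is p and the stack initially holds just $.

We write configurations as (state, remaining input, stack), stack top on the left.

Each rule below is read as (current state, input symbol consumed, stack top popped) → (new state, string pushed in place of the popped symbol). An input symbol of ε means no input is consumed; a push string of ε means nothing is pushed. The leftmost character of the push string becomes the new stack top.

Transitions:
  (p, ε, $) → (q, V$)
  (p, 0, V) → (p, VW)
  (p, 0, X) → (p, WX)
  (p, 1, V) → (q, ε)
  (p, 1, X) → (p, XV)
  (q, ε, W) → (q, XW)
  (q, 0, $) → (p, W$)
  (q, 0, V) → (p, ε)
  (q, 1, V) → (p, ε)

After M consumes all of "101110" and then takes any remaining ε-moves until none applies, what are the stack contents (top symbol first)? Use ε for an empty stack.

(p, 101110, $)
  ε-move, top $: go to q, push V$ → (q, 101110, V$)
  read 1, top V: go to p, push ε → (p, 01110, $)
  ε-move, top $: go to q, push V$ → (q, 01110, V$)
  read 0, top V: go to p, push ε → (p, 1110, $)
  ε-move, top $: go to q, push V$ → (q, 1110, V$)
  read 1, top V: go to p, push ε → (p, 110, $)
  ε-move, top $: go to q, push V$ → (q, 110, V$)
  read 1, top V: go to p, push ε → (p, 10, $)
  ε-move, top $: go to q, push V$ → (q, 10, V$)
  read 1, top V: go to p, push ε → (p, 0, $)
  ε-move, top $: go to q, push V$ → (q, 0, V$)
  read 0, top V: go to p, push ε → (p, ε, $)
  ε-move, top $: go to q, push V$ → (q, ε, V$)
All input consumed in state q with stack V$.

V$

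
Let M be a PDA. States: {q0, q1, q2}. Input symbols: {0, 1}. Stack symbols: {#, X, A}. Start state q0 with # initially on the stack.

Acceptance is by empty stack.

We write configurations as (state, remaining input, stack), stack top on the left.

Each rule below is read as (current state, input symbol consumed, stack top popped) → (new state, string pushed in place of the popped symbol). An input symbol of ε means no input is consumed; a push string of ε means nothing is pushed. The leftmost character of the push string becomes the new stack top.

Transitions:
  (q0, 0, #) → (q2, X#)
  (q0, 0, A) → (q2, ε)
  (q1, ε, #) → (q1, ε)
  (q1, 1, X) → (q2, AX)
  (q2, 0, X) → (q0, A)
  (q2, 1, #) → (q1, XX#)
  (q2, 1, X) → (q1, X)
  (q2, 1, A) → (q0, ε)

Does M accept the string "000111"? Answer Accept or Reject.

Reject

No computation consumes all input and empties the stack.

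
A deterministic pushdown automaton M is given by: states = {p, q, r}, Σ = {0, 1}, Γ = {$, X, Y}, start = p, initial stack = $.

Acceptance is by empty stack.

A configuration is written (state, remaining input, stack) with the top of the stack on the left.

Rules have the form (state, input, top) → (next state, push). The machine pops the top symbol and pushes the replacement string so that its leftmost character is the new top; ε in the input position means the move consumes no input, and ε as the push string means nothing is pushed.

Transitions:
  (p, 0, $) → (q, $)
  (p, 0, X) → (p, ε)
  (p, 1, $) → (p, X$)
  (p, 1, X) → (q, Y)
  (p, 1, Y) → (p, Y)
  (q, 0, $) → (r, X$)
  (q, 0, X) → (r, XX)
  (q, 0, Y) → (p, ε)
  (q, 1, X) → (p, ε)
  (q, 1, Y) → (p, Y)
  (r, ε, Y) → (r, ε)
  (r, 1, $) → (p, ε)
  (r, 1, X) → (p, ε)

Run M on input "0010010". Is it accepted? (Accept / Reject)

Reject

(p, 0010010, $) ⊢ (q, 010010, $) ⊢ (r, 10010, X$) ⊢ (p, 0010, $) ⊢ (q, 010, $) ⊢ (r, 10, X$) ⊢ (p, 0, $) ⊢ (q, ε, $)
All input consumed; stack is $, not empty, and no further ε-move applies.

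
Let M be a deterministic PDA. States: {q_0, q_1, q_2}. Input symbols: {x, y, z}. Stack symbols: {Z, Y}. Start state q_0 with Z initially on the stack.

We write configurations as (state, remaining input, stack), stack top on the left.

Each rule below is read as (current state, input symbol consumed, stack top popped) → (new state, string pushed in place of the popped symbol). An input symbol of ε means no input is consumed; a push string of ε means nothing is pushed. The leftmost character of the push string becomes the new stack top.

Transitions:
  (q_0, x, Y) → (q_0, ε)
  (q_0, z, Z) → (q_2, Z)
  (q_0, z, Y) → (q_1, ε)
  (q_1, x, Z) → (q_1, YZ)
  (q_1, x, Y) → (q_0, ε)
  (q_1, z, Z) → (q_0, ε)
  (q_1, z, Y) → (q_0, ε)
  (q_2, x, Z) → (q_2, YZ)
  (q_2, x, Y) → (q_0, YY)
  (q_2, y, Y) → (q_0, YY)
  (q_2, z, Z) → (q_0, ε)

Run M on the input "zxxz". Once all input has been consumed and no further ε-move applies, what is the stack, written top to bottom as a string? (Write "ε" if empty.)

YZ

(q_0, zxxz, Z)
  read z, top Z: go to q_2, push Z → (q_2, xxz, Z)
  read x, top Z: go to q_2, push YZ → (q_2, xz, YZ)
  read x, top Y: go to q_0, push YY → (q_0, z, YYZ)
  read z, top Y: go to q_1, push ε → (q_1, ε, YZ)
All input consumed in state q_1 with stack YZ.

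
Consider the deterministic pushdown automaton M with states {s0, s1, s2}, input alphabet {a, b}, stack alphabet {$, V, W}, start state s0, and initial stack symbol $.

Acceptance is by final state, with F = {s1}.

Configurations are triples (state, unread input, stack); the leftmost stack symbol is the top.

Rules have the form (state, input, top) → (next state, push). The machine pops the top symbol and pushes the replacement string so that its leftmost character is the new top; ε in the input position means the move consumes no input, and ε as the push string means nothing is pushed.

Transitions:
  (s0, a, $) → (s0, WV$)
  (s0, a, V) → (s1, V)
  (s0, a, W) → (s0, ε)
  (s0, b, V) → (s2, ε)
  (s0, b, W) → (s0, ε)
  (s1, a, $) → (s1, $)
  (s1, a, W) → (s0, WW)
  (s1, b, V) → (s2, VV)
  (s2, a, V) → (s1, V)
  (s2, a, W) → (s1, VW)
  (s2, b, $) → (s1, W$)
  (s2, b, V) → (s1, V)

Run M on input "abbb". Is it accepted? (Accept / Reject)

(s0, abbb, $)
  read a, top $: go to s0, push WV$ → (s0, bbb, WV$)
  read b, top W: go to s0, push ε → (s0, bb, V$)
  read b, top V: go to s2, push ε → (s2, b, $)
  read b, top $: go to s1, push W$ → (s1, ε, W$)
All input consumed; state s1 ∈ F.

Accept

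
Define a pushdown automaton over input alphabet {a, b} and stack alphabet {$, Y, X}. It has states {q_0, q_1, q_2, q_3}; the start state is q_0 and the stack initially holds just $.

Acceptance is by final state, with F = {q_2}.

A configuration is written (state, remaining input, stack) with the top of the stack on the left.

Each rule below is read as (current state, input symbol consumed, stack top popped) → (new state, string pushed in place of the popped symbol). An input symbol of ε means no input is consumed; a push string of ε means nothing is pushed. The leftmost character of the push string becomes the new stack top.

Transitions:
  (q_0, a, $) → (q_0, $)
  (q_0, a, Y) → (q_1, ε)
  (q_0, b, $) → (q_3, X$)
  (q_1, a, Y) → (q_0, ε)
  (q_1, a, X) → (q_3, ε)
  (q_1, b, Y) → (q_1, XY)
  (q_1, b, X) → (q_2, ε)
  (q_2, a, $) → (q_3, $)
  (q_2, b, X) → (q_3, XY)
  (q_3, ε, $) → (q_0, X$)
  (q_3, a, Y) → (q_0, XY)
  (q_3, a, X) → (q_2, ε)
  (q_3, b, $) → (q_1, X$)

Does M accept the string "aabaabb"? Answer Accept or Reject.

Accept

One accepting computation: (q_0, aabaabb, $) ⊢ (q_0, abaabb, $) ⊢ (q_0, baabb, $) ⊢ (q_3, aabb, X$) ⊢ (q_2, abb, $) ⊢ (q_3, bb, $) ⊢ (q_1, b, X$) ⊢ (q_2, ε, $)
All input consumed and state q_2 ∈ F.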